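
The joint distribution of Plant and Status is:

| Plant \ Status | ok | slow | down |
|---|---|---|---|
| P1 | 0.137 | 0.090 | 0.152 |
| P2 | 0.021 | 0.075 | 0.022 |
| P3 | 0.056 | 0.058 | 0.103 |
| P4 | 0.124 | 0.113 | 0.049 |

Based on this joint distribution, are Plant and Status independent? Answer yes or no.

no

P(Plant=P4) = 0.286 and P(Status=down) = 0.326, so their product is 0.09324, but P(Plant=P4, Status=down) = 0.049. Since these differ, Plant and Status are not independent.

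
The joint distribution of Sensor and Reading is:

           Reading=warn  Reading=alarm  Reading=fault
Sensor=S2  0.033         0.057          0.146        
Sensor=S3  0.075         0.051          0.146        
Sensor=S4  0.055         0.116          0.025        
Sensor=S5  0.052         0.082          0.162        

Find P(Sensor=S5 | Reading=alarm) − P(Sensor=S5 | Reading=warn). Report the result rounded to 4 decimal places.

0.0261

P(Reading=alarm) = 0.057 + 0.051 + 0.116 + 0.082 = 0.306; P(Sensor=S5 | Reading=alarm) = 0.082/0.306 = 0.26797.
P(Reading=warn) = 0.033 + 0.075 + 0.055 + 0.052 = 0.215; P(Sensor=S5 | Reading=warn) = 0.052/0.215 = 0.24186.
Difference = 0.0261.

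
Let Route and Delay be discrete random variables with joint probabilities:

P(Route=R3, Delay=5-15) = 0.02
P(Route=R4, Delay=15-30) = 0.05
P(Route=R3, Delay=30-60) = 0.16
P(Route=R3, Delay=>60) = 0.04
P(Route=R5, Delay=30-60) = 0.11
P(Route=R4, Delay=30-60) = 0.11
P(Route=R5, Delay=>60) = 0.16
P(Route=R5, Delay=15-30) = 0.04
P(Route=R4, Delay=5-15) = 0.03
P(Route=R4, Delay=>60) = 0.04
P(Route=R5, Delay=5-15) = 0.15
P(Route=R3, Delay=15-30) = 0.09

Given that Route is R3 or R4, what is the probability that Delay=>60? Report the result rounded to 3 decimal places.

P(Route=R3) = 0.02 + 0.09 + 0.16 + 0.04 = 0.31.
P(Route=R4) = 0.03 + 0.05 + 0.11 + 0.04 = 0.23.
P(Route ∈ {R3, R4}) = 0.31 + 0.23 = 0.54; P(Delay=>60, Route ∈ {R3, R4}) = 0.04 + 0.04 = 0.08.
P(Delay=>60 | Route ∈ {R3, R4}) = 0.08/0.54 = 0.148.

0.148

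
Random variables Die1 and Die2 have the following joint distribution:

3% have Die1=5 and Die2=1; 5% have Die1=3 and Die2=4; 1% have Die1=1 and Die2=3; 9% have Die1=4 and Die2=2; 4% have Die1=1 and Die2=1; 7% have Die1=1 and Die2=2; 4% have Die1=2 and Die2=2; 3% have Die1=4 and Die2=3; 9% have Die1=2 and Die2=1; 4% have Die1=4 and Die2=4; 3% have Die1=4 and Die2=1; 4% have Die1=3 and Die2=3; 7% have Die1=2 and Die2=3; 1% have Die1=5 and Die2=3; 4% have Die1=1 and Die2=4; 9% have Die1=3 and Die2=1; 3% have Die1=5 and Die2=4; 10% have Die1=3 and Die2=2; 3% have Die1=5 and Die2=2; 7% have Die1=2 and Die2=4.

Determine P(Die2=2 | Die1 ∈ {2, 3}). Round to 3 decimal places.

0.255

P(Die1=2) = 0.09 + 0.04 + 0.07 + 0.07 = 0.27.
P(Die1=3) = 0.09 + 0.10 + 0.04 + 0.05 = 0.28.
P(Die1 ∈ {2, 3}) = 0.27 + 0.28 = 0.55; P(Die2=2, Die1 ∈ {2, 3}) = 0.04 + 0.10 = 0.14.
P(Die2=2 | Die1 ∈ {2, 3}) = 0.14/0.55 = 0.255.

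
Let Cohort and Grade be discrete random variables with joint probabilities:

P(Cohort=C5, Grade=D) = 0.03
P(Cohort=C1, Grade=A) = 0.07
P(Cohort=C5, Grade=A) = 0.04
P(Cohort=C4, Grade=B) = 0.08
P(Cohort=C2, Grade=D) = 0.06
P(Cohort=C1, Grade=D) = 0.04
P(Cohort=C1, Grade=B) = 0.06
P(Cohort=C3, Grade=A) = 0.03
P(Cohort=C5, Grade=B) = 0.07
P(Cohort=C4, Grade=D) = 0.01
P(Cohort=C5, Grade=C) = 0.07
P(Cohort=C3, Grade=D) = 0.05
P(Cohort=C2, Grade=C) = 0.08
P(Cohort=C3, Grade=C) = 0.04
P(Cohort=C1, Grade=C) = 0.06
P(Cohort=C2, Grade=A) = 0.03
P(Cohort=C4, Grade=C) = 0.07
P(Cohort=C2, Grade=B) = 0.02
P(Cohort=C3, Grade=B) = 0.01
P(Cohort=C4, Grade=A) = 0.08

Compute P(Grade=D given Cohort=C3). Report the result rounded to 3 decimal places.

0.385

P(Cohort=C3) = 0.03 + 0.01 + 0.04 + 0.05 = 0.13.
P(Grade=D | Cohort=C3) = 0.05/0.13 = 0.385.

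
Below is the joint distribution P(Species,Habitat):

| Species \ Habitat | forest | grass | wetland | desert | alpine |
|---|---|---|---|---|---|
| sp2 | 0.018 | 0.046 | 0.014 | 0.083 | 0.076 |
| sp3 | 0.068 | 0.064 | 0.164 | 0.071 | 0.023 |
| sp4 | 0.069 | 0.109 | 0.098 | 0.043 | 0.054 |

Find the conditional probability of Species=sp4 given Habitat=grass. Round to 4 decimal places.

0.4977

P(Habitat=grass) = 0.046 + 0.064 + 0.109 = 0.219.
P(Species=sp4 | Habitat=grass) = 0.109/0.219 = 0.4977.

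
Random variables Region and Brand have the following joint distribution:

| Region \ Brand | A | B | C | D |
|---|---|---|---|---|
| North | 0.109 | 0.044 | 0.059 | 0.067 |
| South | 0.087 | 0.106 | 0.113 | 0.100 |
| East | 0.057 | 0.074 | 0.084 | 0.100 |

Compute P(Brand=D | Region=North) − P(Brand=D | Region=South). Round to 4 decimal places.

P(Region=North) = 0.109 + 0.044 + 0.059 + 0.067 = 0.279; P(Brand=D | Region=North) = 0.067/0.279 = 0.24014.
P(Region=South) = 0.087 + 0.106 + 0.113 + 0.100 = 0.406; P(Brand=D | Region=South) = 0.100/0.406 = 0.24631.
Difference = -0.0062.

-0.0062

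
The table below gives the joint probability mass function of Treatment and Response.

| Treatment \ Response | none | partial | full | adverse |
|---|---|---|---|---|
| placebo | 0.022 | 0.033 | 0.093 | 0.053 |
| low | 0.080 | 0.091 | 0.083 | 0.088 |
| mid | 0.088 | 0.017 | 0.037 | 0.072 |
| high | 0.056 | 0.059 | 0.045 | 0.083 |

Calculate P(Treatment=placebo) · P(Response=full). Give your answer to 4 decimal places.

0.0519

P(Treatment=placebo) = 0.022 + 0.033 + 0.093 + 0.053 = 0.201.
P(Response=full) = 0.093 + 0.083 + 0.037 + 0.045 = 0.258.
Product: 0.201 × 0.258 = 0.0519.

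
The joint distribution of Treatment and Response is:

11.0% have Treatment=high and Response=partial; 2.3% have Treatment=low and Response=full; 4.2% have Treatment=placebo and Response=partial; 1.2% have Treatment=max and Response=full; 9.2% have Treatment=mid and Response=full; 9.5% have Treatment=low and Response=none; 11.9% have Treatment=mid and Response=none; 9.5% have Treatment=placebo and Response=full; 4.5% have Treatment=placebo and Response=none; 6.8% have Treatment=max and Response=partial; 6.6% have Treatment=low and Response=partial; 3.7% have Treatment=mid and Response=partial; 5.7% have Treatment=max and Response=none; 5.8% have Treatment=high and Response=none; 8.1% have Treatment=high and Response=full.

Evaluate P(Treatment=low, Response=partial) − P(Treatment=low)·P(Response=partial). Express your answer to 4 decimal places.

P(Treatment=low) = 0.095 + 0.066 + 0.023 = 0.184.
P(Response=partial) = 0.042 + 0.066 + 0.037 + 0.110 + 0.068 = 0.323.
P(Treatment=low, Response=partial) − P(Treatment=low)P(Response=partial) = 0.066 − 0.184×0.323 = 0.0066.

0.0066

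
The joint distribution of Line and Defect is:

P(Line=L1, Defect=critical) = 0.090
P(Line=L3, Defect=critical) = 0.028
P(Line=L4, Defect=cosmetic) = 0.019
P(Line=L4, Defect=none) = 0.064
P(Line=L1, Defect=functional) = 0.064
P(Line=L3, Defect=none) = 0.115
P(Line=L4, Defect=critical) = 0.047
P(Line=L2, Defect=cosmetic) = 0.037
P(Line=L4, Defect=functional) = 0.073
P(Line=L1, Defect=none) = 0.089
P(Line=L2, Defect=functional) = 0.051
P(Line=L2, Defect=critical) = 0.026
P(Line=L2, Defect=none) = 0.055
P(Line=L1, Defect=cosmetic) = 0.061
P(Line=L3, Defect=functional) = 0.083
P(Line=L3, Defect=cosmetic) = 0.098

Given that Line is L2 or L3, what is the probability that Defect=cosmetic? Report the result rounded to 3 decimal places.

P(Line=L2) = 0.055 + 0.037 + 0.051 + 0.026 = 0.169.
P(Line=L3) = 0.115 + 0.098 + 0.083 + 0.028 = 0.324.
P(Line ∈ {L2, L3}) = 0.169 + 0.324 = 0.493; P(Defect=cosmetic, Line ∈ {L2, L3}) = 0.037 + 0.098 = 0.135.
P(Defect=cosmetic | Line ∈ {L2, L3}) = 0.135/0.493 = 0.274.

0.274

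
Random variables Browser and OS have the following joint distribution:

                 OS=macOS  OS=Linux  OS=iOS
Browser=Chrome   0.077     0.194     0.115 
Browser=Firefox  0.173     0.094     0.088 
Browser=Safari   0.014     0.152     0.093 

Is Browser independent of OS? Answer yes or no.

no

P(Browser=Firefox) = 0.355 and P(OS=macOS) = 0.264, so their product is 0.09372, but P(Browser=Firefox, OS=macOS) = 0.173. Since these differ, Browser and OS are not independent.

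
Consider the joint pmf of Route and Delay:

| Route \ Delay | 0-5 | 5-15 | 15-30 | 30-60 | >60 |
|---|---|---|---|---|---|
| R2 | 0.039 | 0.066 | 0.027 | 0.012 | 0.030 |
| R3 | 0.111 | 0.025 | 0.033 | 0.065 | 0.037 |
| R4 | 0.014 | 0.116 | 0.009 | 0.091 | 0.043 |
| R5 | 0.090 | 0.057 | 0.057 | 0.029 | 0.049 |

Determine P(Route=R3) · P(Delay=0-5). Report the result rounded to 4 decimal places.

P(Route=R3) = 0.111 + 0.025 + 0.033 + 0.065 + 0.037 = 0.271.
P(Delay=0-5) = 0.039 + 0.111 + 0.014 + 0.090 = 0.254.
Product: 0.271 × 0.254 = 0.0688.

0.0688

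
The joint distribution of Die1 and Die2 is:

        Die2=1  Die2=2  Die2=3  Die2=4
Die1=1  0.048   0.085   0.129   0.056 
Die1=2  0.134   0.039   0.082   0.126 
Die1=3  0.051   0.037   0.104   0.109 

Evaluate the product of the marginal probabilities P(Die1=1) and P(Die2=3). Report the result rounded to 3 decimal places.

0.100

P(Die1=1) = 0.048 + 0.085 + 0.129 + 0.056 = 0.318.
P(Die2=3) = 0.129 + 0.082 + 0.104 = 0.315.
Product: 0.318 × 0.315 = 0.100.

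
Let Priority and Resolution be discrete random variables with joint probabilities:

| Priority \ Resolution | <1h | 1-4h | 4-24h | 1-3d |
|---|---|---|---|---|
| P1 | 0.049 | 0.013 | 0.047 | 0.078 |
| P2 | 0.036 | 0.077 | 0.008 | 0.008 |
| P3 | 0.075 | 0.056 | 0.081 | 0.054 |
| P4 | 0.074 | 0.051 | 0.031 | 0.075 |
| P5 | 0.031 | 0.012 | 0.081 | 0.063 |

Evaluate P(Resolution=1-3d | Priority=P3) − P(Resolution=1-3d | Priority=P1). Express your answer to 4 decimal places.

-0.2141

P(Priority=P3) = 0.075 + 0.056 + 0.081 + 0.054 = 0.266; P(Resolution=1-3d | Priority=P3) = 0.054/0.266 = 0.20301.
P(Priority=P1) = 0.049 + 0.013 + 0.047 + 0.078 = 0.187; P(Resolution=1-3d | Priority=P1) = 0.078/0.187 = 0.41711.
Difference = -0.2141.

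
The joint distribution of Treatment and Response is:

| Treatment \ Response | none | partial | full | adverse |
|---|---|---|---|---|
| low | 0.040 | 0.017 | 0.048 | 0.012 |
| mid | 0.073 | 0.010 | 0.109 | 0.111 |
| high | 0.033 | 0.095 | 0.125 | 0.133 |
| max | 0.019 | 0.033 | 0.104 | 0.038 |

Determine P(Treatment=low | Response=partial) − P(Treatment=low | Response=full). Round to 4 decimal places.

P(Response=partial) = 0.017 + 0.010 + 0.095 + 0.033 = 0.155; P(Treatment=low | Response=partial) = 0.017/0.155 = 0.10968.
P(Response=full) = 0.048 + 0.109 + 0.125 + 0.104 = 0.386; P(Treatment=low | Response=full) = 0.048/0.386 = 0.12435.
Difference = -0.0147.

-0.0147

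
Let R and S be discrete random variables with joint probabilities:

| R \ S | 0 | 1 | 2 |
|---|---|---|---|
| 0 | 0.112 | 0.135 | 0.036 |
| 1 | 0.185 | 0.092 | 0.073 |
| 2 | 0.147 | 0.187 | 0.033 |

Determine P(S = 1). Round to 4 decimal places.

P(S=1) = 0.135 + 0.092 + 0.187 = 0.414.

0.4140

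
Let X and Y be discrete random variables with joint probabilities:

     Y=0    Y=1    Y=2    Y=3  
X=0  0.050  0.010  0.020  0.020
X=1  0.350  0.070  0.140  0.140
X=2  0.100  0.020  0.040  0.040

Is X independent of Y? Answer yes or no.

Every cell satisfies P(X,Y) = P(X)·P(Y). For instance P(X=1) = 0.700, P(Y=1) = 0.100, and 0.700×0.100 = 0.070 matches the joint entry. So X and Y are independent.

yes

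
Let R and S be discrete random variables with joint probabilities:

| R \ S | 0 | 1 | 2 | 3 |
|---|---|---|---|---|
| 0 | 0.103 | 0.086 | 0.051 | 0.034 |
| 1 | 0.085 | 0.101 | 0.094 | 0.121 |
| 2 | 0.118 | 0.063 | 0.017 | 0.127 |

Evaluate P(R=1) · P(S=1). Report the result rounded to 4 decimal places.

0.1003

P(R=1) = 0.085 + 0.101 + 0.094 + 0.121 = 0.401.
P(S=1) = 0.086 + 0.101 + 0.063 = 0.250.
Product: 0.401 × 0.250 = 0.1003.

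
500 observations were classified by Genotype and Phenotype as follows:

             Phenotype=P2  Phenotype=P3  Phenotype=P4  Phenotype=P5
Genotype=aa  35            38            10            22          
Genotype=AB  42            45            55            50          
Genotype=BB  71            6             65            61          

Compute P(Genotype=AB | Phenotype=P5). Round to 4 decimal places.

Total with Phenotype=P5: 22 + 50 + 61 = 133.
P(Genotype=AB | Phenotype=P5) = 50/133 = 0.3759.

0.3759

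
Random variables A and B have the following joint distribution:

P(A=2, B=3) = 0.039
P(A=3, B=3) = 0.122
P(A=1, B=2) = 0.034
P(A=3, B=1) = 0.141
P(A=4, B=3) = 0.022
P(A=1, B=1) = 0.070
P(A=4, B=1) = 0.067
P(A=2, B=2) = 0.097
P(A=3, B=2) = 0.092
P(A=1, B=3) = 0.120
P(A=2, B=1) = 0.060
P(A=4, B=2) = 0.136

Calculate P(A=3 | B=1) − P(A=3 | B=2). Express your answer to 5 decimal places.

0.16089

P(B=1) = 0.070 + 0.060 + 0.141 + 0.067 = 0.338; P(A=3 | B=1) = 0.141/0.338 = 0.417160.
P(B=2) = 0.034 + 0.097 + 0.092 + 0.136 = 0.359; P(A=3 | B=2) = 0.092/0.359 = 0.256267.
Difference = 0.16089.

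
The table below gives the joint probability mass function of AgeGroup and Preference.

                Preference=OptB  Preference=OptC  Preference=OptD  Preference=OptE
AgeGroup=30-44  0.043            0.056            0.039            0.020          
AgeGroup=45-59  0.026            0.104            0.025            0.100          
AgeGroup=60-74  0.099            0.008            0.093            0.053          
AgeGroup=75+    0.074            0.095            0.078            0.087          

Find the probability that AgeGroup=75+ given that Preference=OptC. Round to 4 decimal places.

0.3612

P(Preference=OptC) = 0.056 + 0.104 + 0.008 + 0.095 = 0.263.
P(AgeGroup=75+ | Preference=OptC) = 0.095/0.263 = 0.3612.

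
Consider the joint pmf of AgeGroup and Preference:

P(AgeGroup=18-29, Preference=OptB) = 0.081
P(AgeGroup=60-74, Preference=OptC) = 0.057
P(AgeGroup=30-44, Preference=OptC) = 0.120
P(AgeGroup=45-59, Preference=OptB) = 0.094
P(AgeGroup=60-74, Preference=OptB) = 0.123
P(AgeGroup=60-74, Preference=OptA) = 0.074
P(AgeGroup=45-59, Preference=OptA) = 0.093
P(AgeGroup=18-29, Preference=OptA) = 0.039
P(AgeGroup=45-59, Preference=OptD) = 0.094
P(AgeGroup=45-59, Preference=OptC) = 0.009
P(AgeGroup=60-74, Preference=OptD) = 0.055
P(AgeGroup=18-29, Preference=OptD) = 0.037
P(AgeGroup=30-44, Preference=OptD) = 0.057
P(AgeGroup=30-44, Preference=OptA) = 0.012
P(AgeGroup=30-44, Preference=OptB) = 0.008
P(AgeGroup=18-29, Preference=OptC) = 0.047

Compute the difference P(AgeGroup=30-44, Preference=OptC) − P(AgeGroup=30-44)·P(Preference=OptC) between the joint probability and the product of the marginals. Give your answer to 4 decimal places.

0.0741

P(AgeGroup=30-44) = 0.012 + 0.008 + 0.120 + 0.057 = 0.197.
P(Preference=OptC) = 0.047 + 0.120 + 0.009 + 0.057 = 0.233.
P(AgeGroup=30-44, Preference=OptC) − P(AgeGroup=30-44)P(Preference=OptC) = 0.120 − 0.197×0.233 = 0.0741.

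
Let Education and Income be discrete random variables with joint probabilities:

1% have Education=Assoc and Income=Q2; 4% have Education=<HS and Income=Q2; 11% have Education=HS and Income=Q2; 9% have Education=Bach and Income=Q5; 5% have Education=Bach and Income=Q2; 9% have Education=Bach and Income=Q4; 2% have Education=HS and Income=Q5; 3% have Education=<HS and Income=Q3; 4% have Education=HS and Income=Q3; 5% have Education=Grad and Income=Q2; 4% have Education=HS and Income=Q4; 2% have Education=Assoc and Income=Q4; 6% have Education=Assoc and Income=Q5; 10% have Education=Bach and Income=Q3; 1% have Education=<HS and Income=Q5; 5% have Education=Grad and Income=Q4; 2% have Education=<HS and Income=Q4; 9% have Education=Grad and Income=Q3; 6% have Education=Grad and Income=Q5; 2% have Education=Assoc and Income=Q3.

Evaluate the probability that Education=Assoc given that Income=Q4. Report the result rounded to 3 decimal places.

P(Income=Q4) = 0.02 + 0.04 + 0.02 + 0.09 + 0.05 = 0.22.
P(Education=Assoc | Income=Q4) = 0.02/0.22 = 0.091.

0.091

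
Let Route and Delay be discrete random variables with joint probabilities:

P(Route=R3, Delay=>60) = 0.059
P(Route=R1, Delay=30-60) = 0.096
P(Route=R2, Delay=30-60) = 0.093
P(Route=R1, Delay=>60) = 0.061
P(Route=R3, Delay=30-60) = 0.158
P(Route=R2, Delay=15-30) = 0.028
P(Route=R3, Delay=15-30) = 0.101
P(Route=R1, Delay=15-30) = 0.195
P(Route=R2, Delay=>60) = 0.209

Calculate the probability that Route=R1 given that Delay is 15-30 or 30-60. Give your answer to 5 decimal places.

P(Delay=15-30) = 0.195 + 0.028 + 0.101 = 0.324.
P(Delay=30-60) = 0.096 + 0.093 + 0.158 = 0.347.
P(Delay ∈ {15-30, 30-60}) = 0.324 + 0.347 = 0.671; P(Route=R1, Delay ∈ {15-30, 30-60}) = 0.195 + 0.096 = 0.291.
P(Route=R1 | Delay ∈ {15-30, 30-60}) = 0.291/0.671 = 0.43368.

0.43368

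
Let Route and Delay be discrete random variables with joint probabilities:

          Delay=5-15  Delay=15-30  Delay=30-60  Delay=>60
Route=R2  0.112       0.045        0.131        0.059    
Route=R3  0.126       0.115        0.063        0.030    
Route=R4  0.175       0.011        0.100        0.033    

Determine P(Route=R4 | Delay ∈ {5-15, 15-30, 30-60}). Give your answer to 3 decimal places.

0.326

P(Delay=5-15) = 0.112 + 0.126 + 0.175 = 0.413.
P(Delay=15-30) = 0.045 + 0.115 + 0.011 = 0.171.
P(Delay=30-60) = 0.131 + 0.063 + 0.100 = 0.294.
P(Delay ∈ {5-15, 15-30, 30-60}) = 0.413 + 0.171 + 0.294 = 0.878; P(Route=R4, Delay ∈ {5-15, 15-30, 30-60}) = 0.175 + 0.011 + 0.100 = 0.286.
P(Route=R4 | Delay ∈ {5-15, 15-30, 30-60}) = 0.286/0.878 = 0.326.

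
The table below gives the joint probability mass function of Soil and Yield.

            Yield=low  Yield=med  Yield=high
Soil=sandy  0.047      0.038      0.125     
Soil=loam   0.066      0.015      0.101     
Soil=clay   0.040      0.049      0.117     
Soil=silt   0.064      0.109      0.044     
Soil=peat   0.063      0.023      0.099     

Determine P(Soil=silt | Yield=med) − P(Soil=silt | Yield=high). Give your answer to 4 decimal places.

0.3753

P(Yield=med) = 0.038 + 0.015 + 0.049 + 0.109 + 0.023 = 0.234; P(Soil=silt | Yield=med) = 0.109/0.234 = 0.46581.
P(Yield=high) = 0.125 + 0.101 + 0.117 + 0.044 + 0.099 = 0.486; P(Soil=silt | Yield=high) = 0.044/0.486 = 0.09053.
Difference = 0.3753.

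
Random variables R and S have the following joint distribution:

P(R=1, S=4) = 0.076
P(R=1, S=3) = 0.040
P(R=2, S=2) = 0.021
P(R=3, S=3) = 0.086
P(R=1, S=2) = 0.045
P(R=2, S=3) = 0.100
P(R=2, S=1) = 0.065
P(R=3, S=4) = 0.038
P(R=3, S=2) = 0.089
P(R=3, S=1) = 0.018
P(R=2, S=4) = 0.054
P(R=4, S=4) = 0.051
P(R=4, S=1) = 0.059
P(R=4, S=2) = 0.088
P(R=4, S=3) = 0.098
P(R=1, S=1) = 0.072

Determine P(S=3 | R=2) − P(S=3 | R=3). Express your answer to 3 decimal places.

P(R=2) = 0.065 + 0.021 + 0.100 + 0.054 = 0.240; P(S=3 | R=2) = 0.100/0.240 = 0.4167.
P(R=3) = 0.018 + 0.089 + 0.086 + 0.038 = 0.231; P(S=3 | R=3) = 0.086/0.231 = 0.3723.
Difference = 0.044.

0.044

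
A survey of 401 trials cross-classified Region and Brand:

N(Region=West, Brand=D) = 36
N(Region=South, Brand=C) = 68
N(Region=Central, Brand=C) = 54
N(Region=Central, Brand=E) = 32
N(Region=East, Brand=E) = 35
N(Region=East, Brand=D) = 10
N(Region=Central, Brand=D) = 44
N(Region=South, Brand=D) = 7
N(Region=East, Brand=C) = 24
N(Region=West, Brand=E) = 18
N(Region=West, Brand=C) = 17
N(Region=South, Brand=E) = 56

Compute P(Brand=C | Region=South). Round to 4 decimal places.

Total with Region=South: 68 + 7 + 56 = 131.
P(Brand=C | Region=South) = 68/131 = 0.5191.

0.5191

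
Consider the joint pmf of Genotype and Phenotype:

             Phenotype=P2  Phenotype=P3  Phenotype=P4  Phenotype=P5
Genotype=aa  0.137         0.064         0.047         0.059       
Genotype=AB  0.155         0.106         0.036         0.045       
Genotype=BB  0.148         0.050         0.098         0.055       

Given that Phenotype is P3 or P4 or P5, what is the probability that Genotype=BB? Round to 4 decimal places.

0.3625

P(Phenotype=P3) = 0.064 + 0.106 + 0.050 = 0.220.
P(Phenotype=P4) = 0.047 + 0.036 + 0.098 = 0.181.
P(Phenotype=P5) = 0.059 + 0.045 + 0.055 = 0.159.
P(Phenotype ∈ {P3, P4, P5}) = 0.220 + 0.181 + 0.159 = 0.560; P(Genotype=BB, Phenotype ∈ {P3, P4, P5}) = 0.050 + 0.098 + 0.055 = 0.203.
P(Genotype=BB | Phenotype ∈ {P3, P4, P5}) = 0.203/0.560 = 0.3625.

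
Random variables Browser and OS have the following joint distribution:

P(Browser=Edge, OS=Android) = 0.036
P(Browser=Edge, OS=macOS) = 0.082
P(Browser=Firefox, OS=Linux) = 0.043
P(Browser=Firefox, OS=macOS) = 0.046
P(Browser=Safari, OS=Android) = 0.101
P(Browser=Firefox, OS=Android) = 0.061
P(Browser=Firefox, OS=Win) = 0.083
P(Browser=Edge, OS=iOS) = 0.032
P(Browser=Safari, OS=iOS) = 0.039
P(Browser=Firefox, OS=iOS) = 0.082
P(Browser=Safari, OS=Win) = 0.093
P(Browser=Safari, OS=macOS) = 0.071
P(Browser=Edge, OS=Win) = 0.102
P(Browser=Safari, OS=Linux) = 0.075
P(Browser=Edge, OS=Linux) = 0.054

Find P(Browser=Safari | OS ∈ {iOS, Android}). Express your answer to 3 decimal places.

P(OS=iOS) = 0.082 + 0.039 + 0.032 = 0.153.
P(OS=Android) = 0.061 + 0.101 + 0.036 = 0.198.
P(OS ∈ {iOS, Android}) = 0.153 + 0.198 = 0.351; P(Browser=Safari, OS ∈ {iOS, Android}) = 0.039 + 0.101 = 0.140.
P(Browser=Safari | OS ∈ {iOS, Android}) = 0.140/0.351 = 0.399.

0.399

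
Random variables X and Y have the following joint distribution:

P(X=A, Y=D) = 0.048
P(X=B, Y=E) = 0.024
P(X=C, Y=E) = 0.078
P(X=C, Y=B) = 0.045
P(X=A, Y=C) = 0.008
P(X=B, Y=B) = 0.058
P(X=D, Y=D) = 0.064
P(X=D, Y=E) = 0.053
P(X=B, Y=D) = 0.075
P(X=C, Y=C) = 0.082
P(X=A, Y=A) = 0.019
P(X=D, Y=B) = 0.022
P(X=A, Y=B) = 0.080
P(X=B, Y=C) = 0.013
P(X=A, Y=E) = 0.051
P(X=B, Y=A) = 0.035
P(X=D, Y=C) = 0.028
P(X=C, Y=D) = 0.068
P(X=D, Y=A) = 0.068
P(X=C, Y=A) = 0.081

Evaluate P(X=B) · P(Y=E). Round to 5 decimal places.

P(X=B) = 0.035 + 0.058 + 0.013 + 0.075 + 0.024 = 0.205.
P(Y=E) = 0.051 + 0.024 + 0.078 + 0.053 = 0.206.
Product: 0.205 × 0.206 = 0.04223.

0.04223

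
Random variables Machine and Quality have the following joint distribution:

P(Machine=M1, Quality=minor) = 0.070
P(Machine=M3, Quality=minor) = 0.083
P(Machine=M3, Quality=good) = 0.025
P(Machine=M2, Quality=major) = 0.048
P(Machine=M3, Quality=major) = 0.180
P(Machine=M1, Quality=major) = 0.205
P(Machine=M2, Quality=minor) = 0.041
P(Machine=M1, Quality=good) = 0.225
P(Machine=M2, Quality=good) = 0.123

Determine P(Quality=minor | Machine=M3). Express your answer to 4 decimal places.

0.2882

P(Machine=M3) = 0.025 + 0.083 + 0.180 = 0.288.
P(Quality=minor | Machine=M3) = 0.083/0.288 = 0.2882.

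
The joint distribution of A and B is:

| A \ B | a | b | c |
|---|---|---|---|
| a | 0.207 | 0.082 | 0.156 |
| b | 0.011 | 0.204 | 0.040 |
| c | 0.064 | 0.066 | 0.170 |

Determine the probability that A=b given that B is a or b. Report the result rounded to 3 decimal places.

0.339

P(B=a) = 0.207 + 0.011 + 0.064 = 0.282.
P(B=b) = 0.082 + 0.204 + 0.066 = 0.352.
P(B ∈ {a, b}) = 0.282 + 0.352 = 0.634; P(A=b, B ∈ {a, b}) = 0.011 + 0.204 = 0.215.
P(A=b | B ∈ {a, b}) = 0.215/0.634 = 0.339.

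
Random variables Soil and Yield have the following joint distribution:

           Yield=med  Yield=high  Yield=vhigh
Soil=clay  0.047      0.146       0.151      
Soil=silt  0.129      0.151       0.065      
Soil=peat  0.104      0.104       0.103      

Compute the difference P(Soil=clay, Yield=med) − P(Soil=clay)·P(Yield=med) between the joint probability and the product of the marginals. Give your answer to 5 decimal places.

P(Soil=clay) = 0.047 + 0.146 + 0.151 = 0.344.
P(Yield=med) = 0.047 + 0.129 + 0.104 = 0.280.
P(Soil=clay, Yield=med) − P(Soil=clay)P(Yield=med) = 0.047 − 0.344×0.280 = -0.04932.

-0.04932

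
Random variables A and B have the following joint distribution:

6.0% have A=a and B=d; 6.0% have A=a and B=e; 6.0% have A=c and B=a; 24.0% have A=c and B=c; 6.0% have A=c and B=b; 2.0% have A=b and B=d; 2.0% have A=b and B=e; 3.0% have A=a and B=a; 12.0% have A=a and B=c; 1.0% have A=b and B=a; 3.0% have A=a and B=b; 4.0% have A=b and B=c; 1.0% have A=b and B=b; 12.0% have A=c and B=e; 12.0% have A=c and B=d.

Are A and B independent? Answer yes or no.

Every cell satisfies P(A,B) = P(A)·P(B). For instance P(A=b) = 0.100, P(B=e) = 0.200, and 0.100×0.200 = 0.020 matches the joint entry. So A and B are independent.

yes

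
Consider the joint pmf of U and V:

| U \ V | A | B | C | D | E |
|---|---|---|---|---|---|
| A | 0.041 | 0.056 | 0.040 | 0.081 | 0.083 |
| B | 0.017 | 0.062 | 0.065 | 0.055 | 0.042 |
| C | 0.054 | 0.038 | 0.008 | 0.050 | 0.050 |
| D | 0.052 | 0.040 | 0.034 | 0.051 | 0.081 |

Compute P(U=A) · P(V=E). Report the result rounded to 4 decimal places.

P(U=A) = 0.041 + 0.056 + 0.040 + 0.081 + 0.083 = 0.301.
P(V=E) = 0.083 + 0.042 + 0.050 + 0.081 = 0.256.
Product: 0.301 × 0.256 = 0.0771.

0.0771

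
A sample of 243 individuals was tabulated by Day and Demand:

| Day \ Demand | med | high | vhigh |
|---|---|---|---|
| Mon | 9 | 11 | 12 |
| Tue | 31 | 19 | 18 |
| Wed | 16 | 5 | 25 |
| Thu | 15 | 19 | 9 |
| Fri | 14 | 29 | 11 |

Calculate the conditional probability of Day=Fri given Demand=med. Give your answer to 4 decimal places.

0.1647

Total with Demand=med: 9 + 31 + 16 + 15 + 14 = 85.
P(Day=Fri | Demand=med) = 14/85 = 0.1647.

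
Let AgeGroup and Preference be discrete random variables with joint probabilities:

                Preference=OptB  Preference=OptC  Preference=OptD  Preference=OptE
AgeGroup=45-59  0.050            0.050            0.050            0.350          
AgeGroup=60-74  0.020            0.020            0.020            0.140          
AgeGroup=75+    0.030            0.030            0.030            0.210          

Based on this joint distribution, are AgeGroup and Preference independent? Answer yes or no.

Every cell satisfies P(AgeGroup,Preference) = P(AgeGroup)·P(Preference). For instance P(AgeGroup=60-74) = 0.200, P(Preference=OptB) = 0.100, and 0.200×0.100 = 0.020 matches the joint entry. So AgeGroup and Preference are independent.

yes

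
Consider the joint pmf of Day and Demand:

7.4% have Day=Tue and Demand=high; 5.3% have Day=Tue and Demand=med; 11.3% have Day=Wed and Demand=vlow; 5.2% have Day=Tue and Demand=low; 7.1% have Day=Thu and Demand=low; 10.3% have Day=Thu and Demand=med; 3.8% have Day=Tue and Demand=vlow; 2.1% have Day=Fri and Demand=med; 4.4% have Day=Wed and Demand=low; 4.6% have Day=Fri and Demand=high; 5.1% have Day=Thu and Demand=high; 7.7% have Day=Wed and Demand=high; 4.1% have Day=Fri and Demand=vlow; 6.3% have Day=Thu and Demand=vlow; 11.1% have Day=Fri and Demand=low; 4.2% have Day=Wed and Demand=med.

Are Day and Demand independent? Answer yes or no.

P(Day=Fri) = 0.219 and P(Demand=low) = 0.278, so their product is 0.06088, but P(Day=Fri, Demand=low) = 0.111. Since these differ, Day and Demand are not independent.

no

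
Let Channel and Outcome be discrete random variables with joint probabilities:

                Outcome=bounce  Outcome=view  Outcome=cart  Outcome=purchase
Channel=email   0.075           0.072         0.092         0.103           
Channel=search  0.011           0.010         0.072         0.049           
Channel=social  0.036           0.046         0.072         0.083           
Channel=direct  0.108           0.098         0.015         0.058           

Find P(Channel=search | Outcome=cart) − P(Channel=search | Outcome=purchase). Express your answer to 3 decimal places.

P(Outcome=cart) = 0.092 + 0.072 + 0.072 + 0.015 = 0.251; P(Channel=search | Outcome=cart) = 0.072/0.251 = 0.2869.
P(Outcome=purchase) = 0.103 + 0.049 + 0.083 + 0.058 = 0.293; P(Channel=search | Outcome=purchase) = 0.049/0.293 = 0.1672.
Difference = 0.120.

0.120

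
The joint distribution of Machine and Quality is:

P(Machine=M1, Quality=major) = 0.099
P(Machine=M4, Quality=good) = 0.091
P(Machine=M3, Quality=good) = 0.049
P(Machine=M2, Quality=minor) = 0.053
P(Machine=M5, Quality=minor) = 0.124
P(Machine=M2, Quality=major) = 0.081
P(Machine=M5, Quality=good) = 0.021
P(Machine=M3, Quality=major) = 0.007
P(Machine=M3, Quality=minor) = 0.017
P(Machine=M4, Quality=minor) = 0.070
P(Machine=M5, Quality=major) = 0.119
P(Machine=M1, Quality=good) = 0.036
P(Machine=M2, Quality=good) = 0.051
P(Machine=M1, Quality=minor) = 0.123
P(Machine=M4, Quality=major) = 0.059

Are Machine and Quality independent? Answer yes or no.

no

P(Machine=M5) = 0.264 and P(Quality=good) = 0.248, so their product is 0.06547, but P(Machine=M5, Quality=good) = 0.021. Since these differ, Machine and Quality are not independent.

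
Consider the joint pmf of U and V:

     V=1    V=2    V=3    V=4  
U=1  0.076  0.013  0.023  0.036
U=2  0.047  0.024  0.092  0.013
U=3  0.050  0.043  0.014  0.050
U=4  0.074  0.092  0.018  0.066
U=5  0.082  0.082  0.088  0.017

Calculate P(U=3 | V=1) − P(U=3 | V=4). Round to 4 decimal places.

P(V=1) = 0.076 + 0.047 + 0.050 + 0.074 + 0.082 = 0.329; P(U=3 | V=1) = 0.050/0.329 = 0.15198.
P(V=4) = 0.036 + 0.013 + 0.050 + 0.066 + 0.017 = 0.182; P(U=3 | V=4) = 0.050/0.182 = 0.27473.
Difference = -0.1227.

-0.1227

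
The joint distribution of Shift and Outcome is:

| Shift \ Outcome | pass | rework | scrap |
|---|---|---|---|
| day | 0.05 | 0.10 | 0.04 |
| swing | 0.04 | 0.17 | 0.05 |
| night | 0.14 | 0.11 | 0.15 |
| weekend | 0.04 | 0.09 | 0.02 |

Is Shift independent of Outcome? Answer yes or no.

no

P(Shift=night) = 0.40 and P(Outcome=rework) = 0.47, so their product is 0.1880, but P(Shift=night, Outcome=rework) = 0.11. Since these differ, Shift and Outcome are not independent.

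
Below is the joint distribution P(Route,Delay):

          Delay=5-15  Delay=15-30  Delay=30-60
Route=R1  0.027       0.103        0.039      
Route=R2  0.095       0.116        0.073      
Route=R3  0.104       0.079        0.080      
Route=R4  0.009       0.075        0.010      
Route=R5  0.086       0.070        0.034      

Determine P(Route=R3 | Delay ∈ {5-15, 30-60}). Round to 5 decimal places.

P(Delay=5-15) = 0.027 + 0.095 + 0.104 + 0.009 + 0.086 = 0.321.
P(Delay=30-60) = 0.039 + 0.073 + 0.080 + 0.010 + 0.034 = 0.236.
P(Delay ∈ {5-15, 30-60}) = 0.321 + 0.236 = 0.557; P(Route=R3, Delay ∈ {5-15, 30-60}) = 0.104 + 0.080 = 0.184.
P(Route=R3 | Delay ∈ {5-15, 30-60}) = 0.184/0.557 = 0.33034.

0.33034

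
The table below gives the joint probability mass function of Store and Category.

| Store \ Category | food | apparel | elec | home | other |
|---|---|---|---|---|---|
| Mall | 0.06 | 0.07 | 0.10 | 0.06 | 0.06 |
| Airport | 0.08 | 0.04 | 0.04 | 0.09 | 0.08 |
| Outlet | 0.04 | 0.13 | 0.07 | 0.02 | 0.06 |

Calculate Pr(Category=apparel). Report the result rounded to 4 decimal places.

P(Category=apparel) = 0.07 + 0.04 + 0.13 = 0.24.

0.2400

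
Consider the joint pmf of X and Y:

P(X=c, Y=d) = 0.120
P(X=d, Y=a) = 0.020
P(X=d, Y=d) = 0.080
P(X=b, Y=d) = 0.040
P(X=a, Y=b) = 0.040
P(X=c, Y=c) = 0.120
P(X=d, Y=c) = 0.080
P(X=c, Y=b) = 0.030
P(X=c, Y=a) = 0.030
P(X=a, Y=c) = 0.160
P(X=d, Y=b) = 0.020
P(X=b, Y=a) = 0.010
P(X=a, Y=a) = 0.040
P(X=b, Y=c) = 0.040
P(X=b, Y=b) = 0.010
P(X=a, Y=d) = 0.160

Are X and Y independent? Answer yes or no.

yes

Every cell satisfies P(X,Y) = P(X)·P(Y). For instance P(X=b) = 0.100, P(Y=a) = 0.100, and 0.100×0.100 = 0.010 matches the joint entry. So X and Y are independent.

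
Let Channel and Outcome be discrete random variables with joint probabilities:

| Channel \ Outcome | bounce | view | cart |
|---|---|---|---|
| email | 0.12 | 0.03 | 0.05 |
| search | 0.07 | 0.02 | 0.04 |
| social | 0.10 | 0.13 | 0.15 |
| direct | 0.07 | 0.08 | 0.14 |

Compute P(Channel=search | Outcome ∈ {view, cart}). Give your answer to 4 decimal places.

0.0938

P(Outcome=view) = 0.03 + 0.02 + 0.13 + 0.08 = 0.26.
P(Outcome=cart) = 0.05 + 0.04 + 0.15 + 0.14 = 0.38.
P(Outcome ∈ {view, cart}) = 0.26 + 0.38 = 0.64; P(Channel=search, Outcome ∈ {view, cart}) = 0.02 + 0.04 = 0.06.
P(Channel=search | Outcome ∈ {view, cart}) = 0.06/0.64 = 0.0938.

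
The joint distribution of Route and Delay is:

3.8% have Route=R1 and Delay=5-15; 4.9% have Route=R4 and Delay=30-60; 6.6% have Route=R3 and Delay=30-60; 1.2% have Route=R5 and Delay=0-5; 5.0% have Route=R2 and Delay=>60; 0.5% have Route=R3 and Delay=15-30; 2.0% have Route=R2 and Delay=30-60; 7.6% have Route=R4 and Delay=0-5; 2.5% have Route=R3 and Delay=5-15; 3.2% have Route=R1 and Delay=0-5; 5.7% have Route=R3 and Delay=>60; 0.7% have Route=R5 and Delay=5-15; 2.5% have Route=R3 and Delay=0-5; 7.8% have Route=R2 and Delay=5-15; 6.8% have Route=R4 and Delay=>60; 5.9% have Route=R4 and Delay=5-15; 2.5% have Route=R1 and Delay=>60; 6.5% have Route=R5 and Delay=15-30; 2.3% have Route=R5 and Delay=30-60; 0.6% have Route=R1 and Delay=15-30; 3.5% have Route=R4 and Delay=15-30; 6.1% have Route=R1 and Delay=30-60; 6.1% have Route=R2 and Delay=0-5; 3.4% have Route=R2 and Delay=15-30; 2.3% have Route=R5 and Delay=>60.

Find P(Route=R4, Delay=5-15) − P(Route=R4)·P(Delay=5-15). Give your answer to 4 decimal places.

P(Route=R4) = 0.076 + 0.059 + 0.035 + 0.049 + 0.068 = 0.287.
P(Delay=5-15) = 0.038 + 0.078 + 0.025 + 0.059 + 0.007 = 0.207.
P(Route=R4, Delay=5-15) − P(Route=R4)P(Delay=5-15) = 0.059 − 0.287×0.207 = -0.0004.

-0.0004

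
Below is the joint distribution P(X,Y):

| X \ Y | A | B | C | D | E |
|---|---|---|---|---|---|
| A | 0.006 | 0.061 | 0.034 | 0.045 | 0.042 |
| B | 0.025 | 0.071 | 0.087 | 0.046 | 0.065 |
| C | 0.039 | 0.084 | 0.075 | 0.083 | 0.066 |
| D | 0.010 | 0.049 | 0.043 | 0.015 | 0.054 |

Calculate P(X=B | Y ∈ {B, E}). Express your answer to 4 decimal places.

0.2764

P(Y=B) = 0.061 + 0.071 + 0.084 + 0.049 = 0.265.
P(Y=E) = 0.042 + 0.065 + 0.066 + 0.054 = 0.227.
P(Y ∈ {B, E}) = 0.265 + 0.227 = 0.492; P(X=B, Y ∈ {B, E}) = 0.071 + 0.065 = 0.136.
P(X=B | Y ∈ {B, E}) = 0.136/0.492 = 0.2764.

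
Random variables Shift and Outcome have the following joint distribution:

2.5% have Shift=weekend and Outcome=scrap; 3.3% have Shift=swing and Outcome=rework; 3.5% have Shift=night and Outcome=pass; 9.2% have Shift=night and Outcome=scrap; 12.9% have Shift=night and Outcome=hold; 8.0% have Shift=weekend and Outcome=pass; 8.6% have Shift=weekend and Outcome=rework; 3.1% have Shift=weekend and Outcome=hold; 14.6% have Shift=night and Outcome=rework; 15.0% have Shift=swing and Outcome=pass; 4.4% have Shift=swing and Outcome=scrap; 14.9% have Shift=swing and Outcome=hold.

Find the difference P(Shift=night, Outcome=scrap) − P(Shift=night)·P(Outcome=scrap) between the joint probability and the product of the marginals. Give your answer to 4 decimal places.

P(Shift=night) = 0.035 + 0.146 + 0.092 + 0.129 = 0.402.
P(Outcome=scrap) = 0.044 + 0.092 + 0.025 = 0.161.
P(Shift=night, Outcome=scrap) − P(Shift=night)P(Outcome=scrap) = 0.092 − 0.402×0.161 = 0.0273.

0.0273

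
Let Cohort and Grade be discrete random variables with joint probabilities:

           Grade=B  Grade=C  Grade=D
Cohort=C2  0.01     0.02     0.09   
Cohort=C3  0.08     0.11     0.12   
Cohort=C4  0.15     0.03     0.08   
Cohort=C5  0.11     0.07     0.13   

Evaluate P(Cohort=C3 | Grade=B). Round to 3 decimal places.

0.229

P(Grade=B) = 0.01 + 0.08 + 0.15 + 0.11 = 0.35.
P(Cohort=C3 | Grade=B) = 0.08/0.35 = 0.229.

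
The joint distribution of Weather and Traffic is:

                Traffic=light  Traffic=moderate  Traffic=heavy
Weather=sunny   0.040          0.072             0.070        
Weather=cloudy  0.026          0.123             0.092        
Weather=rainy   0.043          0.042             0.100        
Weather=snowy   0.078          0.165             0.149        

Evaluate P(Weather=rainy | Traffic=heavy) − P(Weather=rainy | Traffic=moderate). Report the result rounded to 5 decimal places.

P(Traffic=heavy) = 0.070 + 0.092 + 0.100 + 0.149 = 0.411; P(Weather=rainy | Traffic=heavy) = 0.100/0.411 = 0.243309.
P(Traffic=moderate) = 0.072 + 0.123 + 0.042 + 0.165 = 0.402; P(Weather=rainy | Traffic=moderate) = 0.042/0.402 = 0.104478.
Difference = 0.13883.

0.13883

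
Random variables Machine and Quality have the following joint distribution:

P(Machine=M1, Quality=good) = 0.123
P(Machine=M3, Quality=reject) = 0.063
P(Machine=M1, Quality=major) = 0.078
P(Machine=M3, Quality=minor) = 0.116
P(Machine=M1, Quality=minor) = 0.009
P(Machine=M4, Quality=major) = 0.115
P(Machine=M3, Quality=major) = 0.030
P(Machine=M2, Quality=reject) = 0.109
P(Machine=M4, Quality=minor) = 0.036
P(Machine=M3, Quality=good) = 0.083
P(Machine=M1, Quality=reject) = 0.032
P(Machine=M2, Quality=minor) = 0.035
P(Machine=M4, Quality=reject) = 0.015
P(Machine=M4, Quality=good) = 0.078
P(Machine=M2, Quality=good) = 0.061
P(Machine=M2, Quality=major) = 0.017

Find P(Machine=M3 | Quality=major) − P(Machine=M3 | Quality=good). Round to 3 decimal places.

-0.116

P(Quality=major) = 0.078 + 0.017 + 0.030 + 0.115 = 0.240; P(Machine=M3 | Quality=major) = 0.030/0.240 = 0.1250.
P(Quality=good) = 0.123 + 0.061 + 0.083 + 0.078 = 0.345; P(Machine=M3 | Quality=good) = 0.083/0.345 = 0.2406.
Difference = -0.116.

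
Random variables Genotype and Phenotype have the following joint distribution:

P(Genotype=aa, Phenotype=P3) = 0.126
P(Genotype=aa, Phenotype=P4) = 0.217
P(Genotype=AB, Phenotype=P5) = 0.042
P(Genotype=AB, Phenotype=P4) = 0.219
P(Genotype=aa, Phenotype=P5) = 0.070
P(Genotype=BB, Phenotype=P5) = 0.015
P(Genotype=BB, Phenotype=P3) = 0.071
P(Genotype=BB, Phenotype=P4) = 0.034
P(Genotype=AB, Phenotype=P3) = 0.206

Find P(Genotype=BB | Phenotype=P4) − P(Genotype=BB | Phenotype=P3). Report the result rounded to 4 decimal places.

P(Phenotype=P4) = 0.217 + 0.219 + 0.034 = 0.470; P(Genotype=BB | Phenotype=P4) = 0.034/0.470 = 0.07234.
P(Phenotype=P3) = 0.126 + 0.206 + 0.071 = 0.403; P(Genotype=BB | Phenotype=P3) = 0.071/0.403 = 0.17618.
Difference = -0.1038.

-0.1038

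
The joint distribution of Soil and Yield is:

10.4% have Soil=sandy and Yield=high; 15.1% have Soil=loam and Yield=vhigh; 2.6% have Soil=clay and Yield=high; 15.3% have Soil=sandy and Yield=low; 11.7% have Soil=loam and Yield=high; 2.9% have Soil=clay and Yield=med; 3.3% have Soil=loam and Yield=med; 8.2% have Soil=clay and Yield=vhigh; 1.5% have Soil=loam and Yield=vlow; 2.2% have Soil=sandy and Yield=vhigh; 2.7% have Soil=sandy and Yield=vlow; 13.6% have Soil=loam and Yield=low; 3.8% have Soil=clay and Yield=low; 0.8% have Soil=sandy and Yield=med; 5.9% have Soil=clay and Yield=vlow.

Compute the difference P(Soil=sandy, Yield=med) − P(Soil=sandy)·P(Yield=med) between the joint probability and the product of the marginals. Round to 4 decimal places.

P(Soil=sandy) = 0.027 + 0.153 + 0.008 + 0.104 + 0.022 = 0.314.
P(Yield=med) = 0.008 + 0.033 + 0.029 = 0.070.
P(Soil=sandy, Yield=med) − P(Soil=sandy)P(Yield=med) = 0.008 − 0.314×0.070 = -0.0140.

-0.0140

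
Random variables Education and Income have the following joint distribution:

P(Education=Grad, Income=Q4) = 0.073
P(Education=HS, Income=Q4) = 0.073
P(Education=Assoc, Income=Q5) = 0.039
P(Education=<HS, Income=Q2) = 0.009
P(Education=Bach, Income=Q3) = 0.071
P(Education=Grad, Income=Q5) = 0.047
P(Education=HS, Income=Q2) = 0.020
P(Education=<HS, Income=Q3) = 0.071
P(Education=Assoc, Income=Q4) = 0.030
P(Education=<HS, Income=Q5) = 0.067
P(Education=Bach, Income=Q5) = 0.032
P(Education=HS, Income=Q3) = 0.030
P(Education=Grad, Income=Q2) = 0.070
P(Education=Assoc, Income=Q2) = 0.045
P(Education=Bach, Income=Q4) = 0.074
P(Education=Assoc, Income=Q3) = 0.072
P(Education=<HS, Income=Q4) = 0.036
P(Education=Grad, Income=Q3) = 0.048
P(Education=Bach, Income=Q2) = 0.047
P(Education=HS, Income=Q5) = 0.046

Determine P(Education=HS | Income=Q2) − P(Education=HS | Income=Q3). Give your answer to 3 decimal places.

0.002

P(Income=Q2) = 0.009 + 0.020 + 0.045 + 0.047 + 0.070 = 0.191; P(Education=HS | Income=Q2) = 0.020/0.191 = 0.1047.
P(Income=Q3) = 0.071 + 0.030 + 0.072 + 0.071 + 0.048 = 0.292; P(Education=HS | Income=Q3) = 0.030/0.292 = 0.1027.
Difference = 0.002.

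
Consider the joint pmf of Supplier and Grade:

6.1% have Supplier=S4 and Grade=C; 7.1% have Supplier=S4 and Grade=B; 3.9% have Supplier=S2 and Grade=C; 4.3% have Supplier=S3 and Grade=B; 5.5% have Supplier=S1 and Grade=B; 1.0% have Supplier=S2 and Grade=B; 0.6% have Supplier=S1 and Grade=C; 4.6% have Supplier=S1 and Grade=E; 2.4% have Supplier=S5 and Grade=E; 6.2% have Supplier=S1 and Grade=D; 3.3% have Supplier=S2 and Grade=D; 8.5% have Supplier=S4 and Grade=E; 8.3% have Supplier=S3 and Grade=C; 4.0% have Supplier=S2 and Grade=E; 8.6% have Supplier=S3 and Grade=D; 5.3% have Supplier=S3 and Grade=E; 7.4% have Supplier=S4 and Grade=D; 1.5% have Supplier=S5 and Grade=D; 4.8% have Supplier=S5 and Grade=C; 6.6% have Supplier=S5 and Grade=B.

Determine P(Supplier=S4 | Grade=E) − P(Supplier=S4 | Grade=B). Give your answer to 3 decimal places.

0.053

P(Grade=E) = 0.046 + 0.040 + 0.053 + 0.085 + 0.024 = 0.248; P(Supplier=S4 | Grade=E) = 0.085/0.248 = 0.3427.
P(Grade=B) = 0.055 + 0.010 + 0.043 + 0.071 + 0.066 = 0.245; P(Supplier=S4 | Grade=B) = 0.071/0.245 = 0.2898.
Difference = 0.053.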